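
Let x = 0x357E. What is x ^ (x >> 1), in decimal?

12225

x = 11010101111110 = 13694
x>>1 = 01101010111111
XOR  = 10111111000001 = 12225
(x ^ (x >> 1) gives the standard binary-reflected Gray code of x.)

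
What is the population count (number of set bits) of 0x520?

0x520 = 10100100000
Count the 1s: 1 + 1 + 1 = 3

3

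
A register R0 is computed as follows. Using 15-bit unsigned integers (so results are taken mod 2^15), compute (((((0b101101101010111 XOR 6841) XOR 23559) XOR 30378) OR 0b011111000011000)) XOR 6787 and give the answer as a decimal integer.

0b101101101010111 = 101101101010111
6841 = 001101010111001
→ XOR → 100000111101110 = 16878
23559 = 101110000000111
→ XOR → 001110111101001 = 7657
30378 = 111011010101010
→ XOR → 110101101000011 = 27459
0b011111000011000 = 011111000011000
→ OR → 111111101011011 = 32603
6787 = 001101010000011
→ XOR → 110010111011000 = 26072

26072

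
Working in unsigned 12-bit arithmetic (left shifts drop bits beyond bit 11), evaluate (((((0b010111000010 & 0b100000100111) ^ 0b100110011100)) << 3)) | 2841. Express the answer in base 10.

0b010111000010 = 010111000010
0b100000100111 = 100000100111
→ & → 000000000010 = 2
0b100110011100 = 100110011100
→ ^ → 100110011110 = 2462
→ << 3 (mod 2^12) → 110011110000 = 3312
2841 = 101100011001
→ | → 111111111001 = 4089

4089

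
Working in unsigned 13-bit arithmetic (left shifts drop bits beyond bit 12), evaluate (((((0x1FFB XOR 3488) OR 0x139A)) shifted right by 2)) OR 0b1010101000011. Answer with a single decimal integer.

5623

0x1FFB = 1111111111011
3488 = 0110110100000
→ XOR → 1001001011011 = 4699
0x139A = 1001110011010
→ OR → 1001111011011 = 5083
→ shifted right by 2 → 0010011110110 = 1270
0b1010101000011 = 1010101000011
→ OR → 1010111110111 = 5623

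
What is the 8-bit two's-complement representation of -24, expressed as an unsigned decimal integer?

24 in 8 bits: 00011000
Invert: 11100111
Add 1:  11101000 = 232
(Check: 2^8 - 24 = 256 - 24 = 232.)

232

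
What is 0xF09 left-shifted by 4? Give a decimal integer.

0xF09 = 0000111100001001
shift left by 4 → 1111000010010000 = 61584
(equivalently, 3849 × 2^4 = 3849 × 16)

61584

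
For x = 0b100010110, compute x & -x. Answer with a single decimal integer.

x = 100010110 = 278
-x (two's complement) = …011101010
AND   = 000000010 = 2
(x & -x isolates the lowest set bit of x.)

2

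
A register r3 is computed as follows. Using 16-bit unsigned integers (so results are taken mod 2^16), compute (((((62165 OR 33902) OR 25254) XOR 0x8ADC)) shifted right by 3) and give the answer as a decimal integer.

3972

62165 = 1111001011010101
33902 = 1000010001101110
→ OR → 1111011011111111 = 63231
25254 = 0110001010100110
→ OR → 1111011011111111 = 63231
0x8ADC = 1000101011011100
→ XOR → 0111110000100011 = 31779
→ shifted right by 3 → 0000111110000100 = 3972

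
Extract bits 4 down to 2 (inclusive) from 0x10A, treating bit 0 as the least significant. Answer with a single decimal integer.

v = 0100001010
Shift right by 2: 01000010
Mask low 3 bits: 010 = 2

2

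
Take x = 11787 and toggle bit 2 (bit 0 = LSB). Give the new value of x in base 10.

11791

x = 10111000001011
bit 2 is currently 0; toggle it via x ^ (1 << 2) = x ^ 4
→ 10111000001111 = 11791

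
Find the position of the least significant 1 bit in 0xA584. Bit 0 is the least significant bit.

0xA584 = 1010010110000100
Trailing zeros: 2, so the lowest set bit is bit 2 (value 4).

2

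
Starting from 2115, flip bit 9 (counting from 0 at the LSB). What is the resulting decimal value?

x = 100001000011
bit 9 is currently 0; toggle it via x ^ (1 << 9) = x ^ 512
→ 101001000011 = 2627

2627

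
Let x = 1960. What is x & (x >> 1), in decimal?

x = 11110101000 = 1960
x>>1 = 01111010100
AND  = 01110000000 = 896
(x & (x >> 1) has a 1 wherever x has two consecutive 1 bits.)

896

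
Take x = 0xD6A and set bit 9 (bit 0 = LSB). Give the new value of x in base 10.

x = 0110101101010
bit 9 is currently 0; set it via x | (1 << 9) = x | 512
→ 0111101101010 = 3946

3946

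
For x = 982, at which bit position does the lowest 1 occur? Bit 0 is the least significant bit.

1

982 = 1111010110
Trailing zeros: 1, so the lowest set bit is bit 1 (value 2).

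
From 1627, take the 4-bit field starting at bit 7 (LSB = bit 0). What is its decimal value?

v = 11001011011
Shift right by 7: 1100
Mask low 4 bits: 1100 = 12

12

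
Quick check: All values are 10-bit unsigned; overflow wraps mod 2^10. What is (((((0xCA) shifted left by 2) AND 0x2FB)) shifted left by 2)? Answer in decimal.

160

0xCA = 0011001010
→ shifted left by 2 (mod 2^10) → 1100101000 = 808
0x2FB = 1011111011
→ AND → 1000101000 = 552
→ shifted left by 2 (mod 2^10) → 0010100000 = 160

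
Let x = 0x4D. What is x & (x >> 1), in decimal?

x = 1001101 = 77
x>>1 = 0100110
AND  = 0000100 = 4
(x & (x >> 1) has a 1 wherever x has two consecutive 1 bits.)

4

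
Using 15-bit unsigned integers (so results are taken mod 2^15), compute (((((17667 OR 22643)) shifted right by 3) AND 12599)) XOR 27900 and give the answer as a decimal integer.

17667 = 100010100000011
22643 = 101100001110011
→ OR → 101110101110011 = 23923
→ shifted right by 3 → 000101110101110 = 2990
12599 = 011000100110111
→ AND → 000000100100110 = 294
27900 = 110110011111100
→ XOR → 110110111011010 = 28122

28122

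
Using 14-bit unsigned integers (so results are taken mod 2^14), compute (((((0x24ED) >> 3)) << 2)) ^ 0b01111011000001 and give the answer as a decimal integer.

3253

0x24ED = 10010011101101
→ >> 3 → 00010010011101 = 1181
→ << 2 (mod 2^14) → 01001001110100 = 4724
0b01111011000001 = 01111011000001
→ ^ → 00110010110101 = 3253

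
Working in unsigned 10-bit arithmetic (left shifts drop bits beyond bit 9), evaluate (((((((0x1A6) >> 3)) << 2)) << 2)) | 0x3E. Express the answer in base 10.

894

0x1A6 = 0110100110
→ >> 3 → 0000110100 = 52
→ << 2 (mod 2^10) → 0011010000 = 208
→ << 2 (mod 2^10) → 1101000000 = 832
0x3E = 0000111110
→ | → 1101111110 = 894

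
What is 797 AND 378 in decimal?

797 = 1100011101
378 = 0101111010
AND → 0100011000 = 280

280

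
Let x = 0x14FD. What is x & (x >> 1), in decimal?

124

x = 1010011111101 = 5373
x>>1 = 0101001111110
AND  = 0000001111100 = 124
(x & (x >> 1) has a 1 wherever x has two consecutive 1 bits.)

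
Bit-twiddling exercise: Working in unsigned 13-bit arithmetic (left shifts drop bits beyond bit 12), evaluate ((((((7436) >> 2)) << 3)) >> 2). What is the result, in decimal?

7436 = 1110100001100
→ >> 2 → 0011101000011 = 1859
→ << 3 (mod 2^13) → 1101000011000 = 6680
→ >> 2 → 0011010000110 = 1670

1670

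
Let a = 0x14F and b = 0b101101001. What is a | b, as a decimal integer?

367

0x14F = 101001111
b = 101101001
 OR → 101101111 = 367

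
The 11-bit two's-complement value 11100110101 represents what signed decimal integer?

-203

pattern = 11100110101 (MSB is 1 ⇒ negative)
Invert: 00011001010, add 1 → 00011001011 = 203, so the value is -203.
(Equivalently: 1845 - 2^11 = 1845 - 2048 = -203.)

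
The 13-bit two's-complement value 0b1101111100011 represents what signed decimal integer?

-1053

pattern = 1101111100011 (MSB is 1 ⇒ negative)
Invert: 0010000011100, add 1 → 0010000011101 = 1053, so the value is -1053.
(Equivalently: 7139 - 2^13 = 7139 - 8192 = -1053.)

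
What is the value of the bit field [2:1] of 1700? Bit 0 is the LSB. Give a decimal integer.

2

v = 11010100100
Shift right by 1: 1101010010
Mask low 2 bits: 10 = 2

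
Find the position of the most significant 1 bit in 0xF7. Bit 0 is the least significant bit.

0xF7 = 11110111
The topmost 1 is at position 7 (since 2^7 = 128 ≤ 247 < 256).

7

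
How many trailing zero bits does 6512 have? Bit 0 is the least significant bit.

6512 = 1100101110000
Trailing zeros: 4, so the lowest set bit is bit 4 (value 16).

4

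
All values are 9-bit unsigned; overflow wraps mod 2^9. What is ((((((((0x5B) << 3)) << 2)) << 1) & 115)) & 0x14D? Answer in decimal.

64

0x5B = 001011011
→ << 3 (mod 2^9) → 011011000 = 216
→ << 2 (mod 2^9) → 101100000 = 352
→ << 1 (mod 2^9) → 011000000 = 192
115 = 001110011
→ & → 001000000 = 64
0x14D = 101001101
→ & → 001000000 = 64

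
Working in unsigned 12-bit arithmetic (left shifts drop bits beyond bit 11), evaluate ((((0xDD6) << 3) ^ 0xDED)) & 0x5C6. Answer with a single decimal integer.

324

0xDD6 = 110111010110
→ << 3 (mod 2^12) → 111010110000 = 3760
0xDED = 110111101101
→ ^ → 001101011101 = 861
0x5C6 = 010111000110
→ & → 000101000100 = 324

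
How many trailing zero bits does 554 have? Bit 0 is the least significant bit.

1

554 = 1000101010
Trailing zeros: 1, so the lowest set bit is bit 1 (value 2).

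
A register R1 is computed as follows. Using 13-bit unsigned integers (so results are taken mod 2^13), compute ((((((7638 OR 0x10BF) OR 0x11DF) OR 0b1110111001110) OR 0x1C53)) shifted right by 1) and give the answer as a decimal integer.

3839

7638 = 1110111010110
0x10BF = 1000010111111
→ OR → 1110111111111 = 7679
0x11DF = 1000111011111
→ OR → 1110111111111 = 7679
0b1110111001110 = 1110111001110
→ OR → 1110111111111 = 7679
0x1C53 = 1110001010011
→ OR → 1110111111111 = 7679
→ shifted right by 1 → 0111011111111 = 3839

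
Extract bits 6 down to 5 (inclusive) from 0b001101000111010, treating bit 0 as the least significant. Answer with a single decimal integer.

v = 001101000111010
Shift right by 5: 0011010001
Mask low 2 bits: 01 = 1

1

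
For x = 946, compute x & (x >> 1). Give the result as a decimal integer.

x = 1110110010 = 946
x>>1 = 0111011001
AND  = 0110010000 = 400
(x & (x >> 1) has a 1 wherever x has two consecutive 1 bits.)

400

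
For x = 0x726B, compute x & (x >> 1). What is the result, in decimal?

x = 111001001101011 = 29291
x>>1 = 011100100110101
AND  = 011000000100001 = 12321
(x & (x >> 1) has a 1 wherever x has two consecutive 1 bits.)

12321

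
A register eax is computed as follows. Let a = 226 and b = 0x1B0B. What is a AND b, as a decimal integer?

2

226 = 0000011100010
0x1B0B = 1101100001011
AND → 0000000000010 = 2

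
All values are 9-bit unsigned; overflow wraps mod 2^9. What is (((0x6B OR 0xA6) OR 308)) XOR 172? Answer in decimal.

0x6B = 001101011
0xA6 = 010100110
→ OR → 011101111 = 239
308 = 100110100
→ OR → 111111111 = 511
172 = 010101100
→ XOR → 101010011 = 339

339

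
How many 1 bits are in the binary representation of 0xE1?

4

0xE1 = 11100001
Count the 1s: 1 + 1 + 1 + 1 = 4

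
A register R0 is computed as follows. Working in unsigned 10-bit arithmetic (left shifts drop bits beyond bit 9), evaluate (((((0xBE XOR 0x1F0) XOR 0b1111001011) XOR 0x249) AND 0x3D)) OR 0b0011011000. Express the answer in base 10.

220

0xBE = 0010111110
0x1F0 = 0111110000
→ XOR → 0101001110 = 334
0b1111001011 = 1111001011
→ XOR → 1010000101 = 645
0x249 = 1001001001
→ XOR → 0011001100 = 204
0x3D = 0000111101
→ AND → 0000001100 = 12
0b0011011000 = 0011011000
→ OR → 0011011100 = 220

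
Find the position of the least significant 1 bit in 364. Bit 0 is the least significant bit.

364 = 101101100
Trailing zeros: 2, so the lowest set bit is bit 2 (value 4).

2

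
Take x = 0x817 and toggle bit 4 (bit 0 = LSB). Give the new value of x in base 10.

2055

x = 100000010111
bit 4 is currently 1; toggle it via x ^ (1 << 4) = x ^ 16
→ 100000000111 = 2055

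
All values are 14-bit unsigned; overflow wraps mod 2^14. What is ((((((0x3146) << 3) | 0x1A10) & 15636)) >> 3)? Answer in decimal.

0x3146 = 11000101000110
→ << 3 (mod 2^14) → 00101000110000 = 2608
0x1A10 = 01101000010000
→ | → 01101000110000 = 6704
15636 = 11110100010100
→ & → 01100000010000 = 6160
→ >> 3 → 00001100000010 = 770

770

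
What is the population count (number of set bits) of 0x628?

0x628 = 11000101000
Count the 1s: 1 + 1 + 1 + 1 = 4

4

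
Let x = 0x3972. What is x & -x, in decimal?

2

x = 11100101110010 = 14706
-x (two's complement) = …00011010001110
AND   = 00000000000010 = 2
(x & -x isolates the lowest set bit of x.)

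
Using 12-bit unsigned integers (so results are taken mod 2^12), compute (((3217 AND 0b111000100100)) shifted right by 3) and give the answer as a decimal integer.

3217 = 110010010001
0b111000100100 = 111000100100
→ AND → 110000000000 = 3072
→ shifted right by 3 → 000110000000 = 384

384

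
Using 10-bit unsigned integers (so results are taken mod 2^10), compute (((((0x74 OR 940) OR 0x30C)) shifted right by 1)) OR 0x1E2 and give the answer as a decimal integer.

0x74 = 0001110100
940 = 1110101100
→ OR → 1111111100 = 1020
0x30C = 1100001100
→ OR → 1111111100 = 1020
→ shifted right by 1 → 0111111110 = 510
0x1E2 = 0111100010
→ OR → 0111111110 = 510

510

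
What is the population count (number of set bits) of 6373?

7

6373 = 1100011100101
Count the 1s: 1 + 1 + 1 + 1 + 1 + 1 + 1 = 7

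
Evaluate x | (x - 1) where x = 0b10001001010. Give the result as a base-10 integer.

x = 10001001010 = 1098
x - 1 = 10001001001
OR    = 10001001011 = 1099
(x | (x - 1) sets all bits below the lowest set bit.)

1099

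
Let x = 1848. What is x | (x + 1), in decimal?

x = 11100111000 = 1848
x + 1 = 11100111001
OR    = 11100111001 = 1849
(x | (x + 1) sets the lowest cleared bit.)

1849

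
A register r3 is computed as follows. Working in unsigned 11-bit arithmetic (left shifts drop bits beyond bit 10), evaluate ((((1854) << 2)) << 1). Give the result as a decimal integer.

496

1854 = 11100111110
→ << 2 (mod 2^11) → 10011111000 = 1272
→ << 1 (mod 2^11) → 00111110000 = 496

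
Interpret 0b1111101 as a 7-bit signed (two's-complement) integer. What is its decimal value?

pattern = 1111101 (MSB is 1 ⇒ negative)
Invert: 0000010, add 1 → 0000011 = 3, so the value is -3.
(Equivalently: 125 - 2^7 = 125 - 128 = -3.)

-3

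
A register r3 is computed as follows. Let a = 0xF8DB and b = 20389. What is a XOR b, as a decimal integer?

0xF8DB = 1111100011011011
20389 = 0100111110100101
XOR → 1011011101111110 = 46974

46974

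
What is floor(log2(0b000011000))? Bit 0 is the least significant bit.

4

0b000011000 = 11000
The topmost 1 is at position 4 (since 2^4 = 16 ≤ 24 < 32).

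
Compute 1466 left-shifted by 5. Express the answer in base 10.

1466 = 0000010110111010
shift left by 5 → 1011011101000000 = 46912
(equivalently, 1466 × 2^5 = 1466 × 32)

46912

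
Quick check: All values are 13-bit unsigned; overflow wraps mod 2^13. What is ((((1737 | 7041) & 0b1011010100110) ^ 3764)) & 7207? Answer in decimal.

1737 = 0011011001001
7041 = 1101110000001
→ | → 1111111001001 = 8137
0b1011010100110 = 1011010100110
→ & → 1011010000000 = 5760
3764 = 0111010110100
→ ^ → 1100000110100 = 6196
7207 = 1110000100111
→ & → 1100000100100 = 6180

6180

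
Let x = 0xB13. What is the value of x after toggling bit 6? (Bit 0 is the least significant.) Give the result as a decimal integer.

2899

x = 00101100010011
bit 6 is currently 0; toggle it via x ^ (1 << 6) = x ^ 64
→ 00101101010011 = 2899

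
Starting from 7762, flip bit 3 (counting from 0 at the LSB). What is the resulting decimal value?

7770

x = 1111001010010
bit 3 is currently 0; toggle it via x ^ (1 << 3) = x ^ 8
→ 1111001011010 = 7770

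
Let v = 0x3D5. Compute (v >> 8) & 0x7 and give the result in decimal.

v = 01111010101
Shift right by 8: 011
Mask low 3 bits: 011 = 3

3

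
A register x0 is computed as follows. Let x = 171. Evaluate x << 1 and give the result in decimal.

171 = 010101011
shift left by 1 → 101010110 = 342
(equivalently, 171 × 2^1 = 171 × 2)

342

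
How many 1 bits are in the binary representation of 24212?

24212 = 101111010010100
Count the 1s: 1 + 1 + 1 + 1 + 1 + 1 + 1 + 1 = 8

8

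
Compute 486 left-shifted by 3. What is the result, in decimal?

3888

486 = 000111100110
shift left by 3 → 111100110000 = 3888
(equivalently, 486 × 2^3 = 486 × 8)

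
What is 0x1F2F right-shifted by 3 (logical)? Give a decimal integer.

0x1F2F = 1111100101111
shift right by 3 → 0001111100101 = 997
(equivalently, floor(7983 / 8))

997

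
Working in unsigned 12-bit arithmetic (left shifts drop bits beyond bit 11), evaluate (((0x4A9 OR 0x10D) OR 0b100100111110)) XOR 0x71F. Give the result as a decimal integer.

2720

0x4A9 = 010010101001
0x10D = 000100001101
→ OR → 010110101101 = 1453
0b100100111110 = 100100111110
→ OR → 110110111111 = 3519
0x71F = 011100011111
→ XOR → 101010100000 = 2720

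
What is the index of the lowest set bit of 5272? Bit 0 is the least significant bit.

3

5272 = 1010010011000
Trailing zeros: 3, so the lowest set bit is bit 3 (value 8).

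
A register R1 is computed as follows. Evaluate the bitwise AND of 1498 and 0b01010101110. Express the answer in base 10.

138

1498 = 10111011010
b = 01010101110
AND → 00010001010 = 138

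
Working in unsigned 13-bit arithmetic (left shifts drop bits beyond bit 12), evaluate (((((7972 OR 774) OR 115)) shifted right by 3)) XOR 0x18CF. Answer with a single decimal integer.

6945

7972 = 1111100100100
774 = 0001100000110
→ OR → 1111100100110 = 7974
115 = 0000001110011
→ OR → 1111101110111 = 8055
→ shifted right by 3 → 0001111101110 = 1006
0x18CF = 1100011001111
→ XOR → 1101100100001 = 6945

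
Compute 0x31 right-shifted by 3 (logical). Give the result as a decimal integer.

6

0x31 = 110001
shift right by 3 → 000110 = 6
(equivalently, floor(49 / 8))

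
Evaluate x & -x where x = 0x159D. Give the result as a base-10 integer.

x = 1010110011101 = 5533
-x (two's complement) = …0101001100011
AND   = 0000000000001 = 1
(x & -x isolates the lowest set bit of x.)

1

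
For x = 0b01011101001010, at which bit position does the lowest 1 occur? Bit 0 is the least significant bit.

0b01011101001010 = 1011101001010
Trailing zeros: 1, so the lowest set bit is bit 1 (value 2).

1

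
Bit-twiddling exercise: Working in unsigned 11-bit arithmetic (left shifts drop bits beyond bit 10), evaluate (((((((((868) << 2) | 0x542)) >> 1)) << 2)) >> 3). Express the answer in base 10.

868 = 01101100100
→ << 2 (mod 2^11) → 10110010000 = 1424
0x542 = 10101000010
→ | → 10111010010 = 1490
→ >> 1 → 01011101001 = 745
→ << 2 (mod 2^11) → 01110100100 = 932
→ >> 3 → 00001110100 = 116

116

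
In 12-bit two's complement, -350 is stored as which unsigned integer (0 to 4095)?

3746

350 in 12 bits: 000101011110
Invert: 111010100001
Add 1:  111010100010 = 3746
(Check: 2^12 - 350 = 4096 - 350 = 3746.)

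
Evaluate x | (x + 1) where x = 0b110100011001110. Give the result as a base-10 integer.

26831

x = 110100011001110 = 26830
x + 1 = 110100011001111
OR    = 110100011001111 = 26831
(x | (x + 1) sets the lowest cleared bit.)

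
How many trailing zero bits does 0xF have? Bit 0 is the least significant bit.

0

0xF = 1111
Trailing zeros: 0, so the lowest set bit is bit 0 (value 1).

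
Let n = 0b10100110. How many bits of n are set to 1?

n = 10100110
Count the 1s: 1 + 1 + 1 + 1 = 4

4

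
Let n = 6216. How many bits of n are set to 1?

6216 = 1100001001000
Count the 1s: 1 + 1 + 1 + 1 = 4

4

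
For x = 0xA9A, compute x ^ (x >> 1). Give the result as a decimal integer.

x = 101010011010 = 2714
x>>1 = 010101001101
XOR  = 111111010111 = 4055
(x ^ (x >> 1) gives the standard binary-reflected Gray code of x.)

4055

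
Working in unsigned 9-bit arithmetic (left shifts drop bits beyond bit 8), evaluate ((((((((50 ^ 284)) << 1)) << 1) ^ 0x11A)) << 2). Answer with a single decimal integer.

50 = 000110010
284 = 100011100
→ ^ → 100101110 = 302
→ << 1 (mod 2^9) → 001011100 = 92
→ << 1 (mod 2^9) → 010111000 = 184
0x11A = 100011010
→ ^ → 110100010 = 418
→ << 2 (mod 2^9) → 010001000 = 136

136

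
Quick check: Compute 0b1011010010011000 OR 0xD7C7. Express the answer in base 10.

a = 1011010010011000
0xD7C7 = 1101011111000111
 OR → 1111011111011111 = 63455

63455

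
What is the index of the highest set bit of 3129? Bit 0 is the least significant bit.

11

3129 = 110000111001
The topmost 1 is at position 11 (since 2^11 = 2048 ≤ 3129 < 4096).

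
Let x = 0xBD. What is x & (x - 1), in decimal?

188

x = 10111101 = 189
x - 1 = 10111100
AND   = 10111100 = 188
(x & (x - 1) clears the lowest set bit of x.)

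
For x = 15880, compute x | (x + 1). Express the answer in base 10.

x = 11111000001000 = 15880
x + 1 = 11111000001001
OR    = 11111000001001 = 15881
(x | (x + 1) sets the lowest cleared bit.)

15881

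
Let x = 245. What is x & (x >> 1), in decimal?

x = 11110101 = 245
x>>1 = 01111010
AND  = 01110000 = 112
(x & (x >> 1) has a 1 wherever x has two consecutive 1 bits.)

112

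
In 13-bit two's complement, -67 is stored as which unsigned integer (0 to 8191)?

67 in 13 bits: 0000001000011
Invert: 1111110111100
Add 1:  1111110111101 = 8125
(Check: 2^13 - 67 = 8192 - 67 = 8125.)

8125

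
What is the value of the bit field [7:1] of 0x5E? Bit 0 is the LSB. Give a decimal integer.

v = 0001011110
Shift right by 1: 000101111
Mask low 7 bits: 0101111 = 47

47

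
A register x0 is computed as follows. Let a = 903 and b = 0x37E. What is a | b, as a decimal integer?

903 = 1110000111
0x37E = 1101111110
 OR → 1111111111 = 1023

1023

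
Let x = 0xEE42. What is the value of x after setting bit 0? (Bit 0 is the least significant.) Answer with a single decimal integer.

x = 1110111001000010
bit 0 is currently 0; set it via x | (1 << 0) = x | 1
→ 1110111001000011 = 60995

60995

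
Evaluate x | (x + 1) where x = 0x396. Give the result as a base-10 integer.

919

x = 1110010110 = 918
x + 1 = 1110010111
OR    = 1110010111 = 919
(x | (x + 1) sets the lowest cleared bit.)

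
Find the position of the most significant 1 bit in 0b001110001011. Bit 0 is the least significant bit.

0b001110001011 = 1110001011
The topmost 1 is at position 9 (since 2^9 = 512 ≤ 907 < 1024).

9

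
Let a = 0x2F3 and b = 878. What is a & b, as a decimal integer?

0x2F3 = 1011110011
878 = 1101101110
AND → 1001100010 = 610

610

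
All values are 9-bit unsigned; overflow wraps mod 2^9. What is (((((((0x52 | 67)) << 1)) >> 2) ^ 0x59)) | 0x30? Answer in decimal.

0x52 = 001010010
67 = 001000011
→ | → 001010011 = 83
→ << 1 (mod 2^9) → 010100110 = 166
→ >> 2 → 000101001 = 41
0x59 = 001011001
→ ^ → 001110000 = 112
0x30 = 000110000
→ | → 001110000 = 112

112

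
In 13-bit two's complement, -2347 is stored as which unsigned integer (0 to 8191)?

2347 in 13 bits: 0100100101011
Invert: 1011011010100
Add 1:  1011011010101 = 5845
(Check: 2^13 - 2347 = 8192 - 2347 = 5845.)

5845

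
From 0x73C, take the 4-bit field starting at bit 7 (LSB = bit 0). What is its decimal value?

14

v = 0011100111100
Shift right by 7: 001110
Mask low 4 bits: 1110 = 14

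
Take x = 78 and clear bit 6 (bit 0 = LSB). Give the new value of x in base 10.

14

x = 01001110
bit 6 is currently 1; clear it via x & ~(1 << 6) = x & ~64
→ 00001110 = 14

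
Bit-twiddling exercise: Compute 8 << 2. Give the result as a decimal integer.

8 = 001000
shift left by 2 → 100000 = 32
(equivalently, 8 × 2^2 = 8 × 4)

32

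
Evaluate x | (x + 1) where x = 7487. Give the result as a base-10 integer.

7551

x = 1110100111111 = 7487
x + 1 = 1110101000000
OR    = 1110101111111 = 7551
(x | (x + 1) sets the lowest cleared bit.)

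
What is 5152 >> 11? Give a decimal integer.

5152 = 1010000100000
shift right by 11 → 0000000000010 = 2
(equivalently, floor(5152 / 2048))

2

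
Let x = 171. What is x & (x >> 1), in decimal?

1

x = 10101011 = 171
x>>1 = 01010101
AND  = 00000001 = 1
(x & (x >> 1) has a 1 wherever x has two consecutive 1 bits.)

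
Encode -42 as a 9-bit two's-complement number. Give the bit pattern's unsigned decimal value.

42 in 9 bits: 000101010
Invert: 111010101
Add 1:  111010110 = 470
(Check: 2^9 - 42 = 512 - 42 = 470.)

470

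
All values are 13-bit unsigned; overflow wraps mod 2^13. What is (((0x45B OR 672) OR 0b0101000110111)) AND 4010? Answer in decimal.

3754

0x45B = 0010001011011
672 = 0001010100000
→ OR → 0011011111011 = 1787
0b0101000110111 = 0101000110111
→ OR → 0111011111111 = 3839
4010 = 0111110101010
→ AND → 0111010101010 = 3754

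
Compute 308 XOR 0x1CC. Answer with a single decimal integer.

308 = 100110100
0x1CC = 111001100
XOR → 011111000 = 248

248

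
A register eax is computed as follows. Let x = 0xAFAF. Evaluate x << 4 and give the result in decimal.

719600

0xAFAF = 00001010111110101111
shift left by 4 → 10101111101011110000 = 719600
(equivalently, 44975 × 2^4 = 44975 × 16)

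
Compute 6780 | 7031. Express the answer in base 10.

7039

6780 = 1101001111100
7031 = 1101101110111
 OR → 1101101111111 = 7039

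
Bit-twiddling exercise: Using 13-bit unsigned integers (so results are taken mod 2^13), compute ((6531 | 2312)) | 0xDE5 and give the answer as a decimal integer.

7663

6531 = 1100110000011
2312 = 0100100001000
→ | → 1100110001011 = 6539
0xDE5 = 0110111100101
→ | → 1110111101111 = 7663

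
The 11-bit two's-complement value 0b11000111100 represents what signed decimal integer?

-452

pattern = 11000111100 (MSB is 1 ⇒ negative)
Invert: 00111000011, add 1 → 00111000100 = 452, so the value is -452.
(Equivalently: 1596 - 2^11 = 1596 - 2048 = -452.)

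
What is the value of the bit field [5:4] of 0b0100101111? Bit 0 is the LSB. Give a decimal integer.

v = 0100101111
Shift right by 4: 010010
Mask low 2 bits: 10 = 2

2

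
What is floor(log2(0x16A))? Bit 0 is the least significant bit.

8

0x16A = 101101010
The topmost 1 is at position 8 (since 2^8 = 256 ≤ 362 < 512).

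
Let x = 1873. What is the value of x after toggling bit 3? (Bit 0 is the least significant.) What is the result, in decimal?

x = 11101010001
bit 3 is currently 0; toggle it via x ^ (1 << 3) = x ^ 8
→ 11101011001 = 1881

1881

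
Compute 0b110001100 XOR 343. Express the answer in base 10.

219

a = 110001100
343 = 101010111
XOR → 011011011 = 219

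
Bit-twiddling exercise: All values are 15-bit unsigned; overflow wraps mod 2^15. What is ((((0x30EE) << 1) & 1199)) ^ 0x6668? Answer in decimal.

26340

0x30EE = 011000011101110
→ << 1 (mod 2^15) → 110000111011100 = 25052
1199 = 000010010101111
→ & → 000000010001100 = 140
0x6668 = 110011001101000
→ ^ → 110011011100100 = 26340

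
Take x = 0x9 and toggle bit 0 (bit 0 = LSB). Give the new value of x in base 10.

x = 00001001
bit 0 is currently 1; toggle it via x ^ (1 << 0) = x ^ 1
→ 00001000 = 8

8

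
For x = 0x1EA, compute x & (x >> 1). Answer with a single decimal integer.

224

x = 111101010 = 490
x>>1 = 011110101
AND  = 011100000 = 224
(x & (x >> 1) has a 1 wherever x has two consecutive 1 bits.)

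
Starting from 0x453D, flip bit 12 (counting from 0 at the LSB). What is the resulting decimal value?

21821

x = 100010100111101
bit 12 is currently 0; toggle it via x ^ (1 << 12) = x ^ 4096
→ 101010100111101 = 21821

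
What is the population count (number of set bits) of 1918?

1918 = 11101111110
Count the 1s: 1 + 1 + 1 + 1 + 1 + 1 + 1 + 1 + 1 = 9

9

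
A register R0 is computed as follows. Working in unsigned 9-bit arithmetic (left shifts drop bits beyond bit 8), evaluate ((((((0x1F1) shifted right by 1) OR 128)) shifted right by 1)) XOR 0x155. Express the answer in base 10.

0x1F1 = 111110001
→ shifted right by 1 → 011111000 = 248
128 = 010000000
→ OR → 011111000 = 248
→ shifted right by 1 → 001111100 = 124
0x155 = 101010101
→ XOR → 100101001 = 297

297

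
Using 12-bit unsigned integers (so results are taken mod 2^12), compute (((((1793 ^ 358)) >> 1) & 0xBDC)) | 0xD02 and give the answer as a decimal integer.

3858

1793 = 011100000001
358 = 000101100110
→ ^ → 011001100111 = 1639
→ >> 1 → 001100110011 = 819
0xBDC = 101111011100
→ & → 001100010000 = 784
0xD02 = 110100000010
→ | → 111100010010 = 3858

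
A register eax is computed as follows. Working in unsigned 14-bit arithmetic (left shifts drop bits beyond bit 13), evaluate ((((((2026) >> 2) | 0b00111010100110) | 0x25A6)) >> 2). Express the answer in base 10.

3071

2026 = 00011111101010
→ >> 2 → 00000111111010 = 506
0b00111010100110 = 00111010100110
→ | → 00111111111110 = 4094
0x25A6 = 10010110100110
→ | → 10111111111110 = 12286
→ >> 2 → 00101111111111 = 3071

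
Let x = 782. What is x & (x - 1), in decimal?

x = 1100001110 = 782
x - 1 = 1100001101
AND   = 1100001100 = 780
(x & (x - 1) clears the lowest set bit of x.)

780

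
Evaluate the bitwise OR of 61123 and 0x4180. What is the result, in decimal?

61379

61123 = 1110111011000011
0x4180 = 0100000110000000
 OR → 1110111111000011 = 61379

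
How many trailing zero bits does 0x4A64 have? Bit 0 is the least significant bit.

2

0x4A64 = 100101001100100
Trailing zeros: 2, so the lowest set bit is bit 2 (value 4).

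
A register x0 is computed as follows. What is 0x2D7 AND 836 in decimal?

0x2D7 = 1011010111
836 = 1101000100
AND → 1001000100 = 580

580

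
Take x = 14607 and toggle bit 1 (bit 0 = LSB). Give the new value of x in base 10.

x = 011100100001111
bit 1 is currently 1; toggle it via x ^ (1 << 1) = x ^ 2
→ 011100100001101 = 14605

14605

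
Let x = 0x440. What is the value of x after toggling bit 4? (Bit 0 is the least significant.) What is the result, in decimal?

1104

x = 10001000000
bit 4 is currently 0; toggle it via x ^ (1 << 4) = x ^ 16
→ 10001010000 = 1104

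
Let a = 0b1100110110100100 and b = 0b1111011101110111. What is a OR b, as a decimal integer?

a = 1100110110100100
b = 1111011101110111
 OR → 1111111111110111 = 65527

65527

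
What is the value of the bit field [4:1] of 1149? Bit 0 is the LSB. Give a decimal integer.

v = 00010001111101
Shift right by 1: 0001000111110
Mask low 4 bits: 1110 = 14

14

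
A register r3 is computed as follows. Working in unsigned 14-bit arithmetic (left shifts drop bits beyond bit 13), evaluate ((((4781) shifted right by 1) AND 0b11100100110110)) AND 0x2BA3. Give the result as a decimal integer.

2306

4781 = 01001010101101
→ shifted right by 1 → 00100101010110 = 2390
0b11100100110110 = 11100100110110
→ AND → 00100100010110 = 2326
0x2BA3 = 10101110100011
→ AND → 00100100000010 = 2306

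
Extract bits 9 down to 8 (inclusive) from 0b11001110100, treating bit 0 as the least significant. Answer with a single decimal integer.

2

v = 11001110100
Shift right by 8: 110
Mask low 2 bits: 10 = 2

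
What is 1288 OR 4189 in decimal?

5469

1288 = 0010100001000
4189 = 1000001011101
 OR → 1010101011101 = 5469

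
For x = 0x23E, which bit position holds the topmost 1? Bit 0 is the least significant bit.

9

0x23E = 1000111110
The topmost 1 is at position 9 (since 2^9 = 512 ≤ 574 < 1024).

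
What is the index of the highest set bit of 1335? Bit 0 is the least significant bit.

10

1335 = 10100110111
The topmost 1 is at position 10 (since 2^10 = 1024 ≤ 1335 < 2048).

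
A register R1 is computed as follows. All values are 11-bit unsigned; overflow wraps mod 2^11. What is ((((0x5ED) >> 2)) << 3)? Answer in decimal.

984

0x5ED = 10111101101
→ >> 2 → 00101111011 = 379
→ << 3 (mod 2^11) → 01111011000 = 984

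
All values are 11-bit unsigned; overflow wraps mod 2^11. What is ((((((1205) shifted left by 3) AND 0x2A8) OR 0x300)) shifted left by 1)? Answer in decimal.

1205 = 10010110101
→ shifted left by 3 (mod 2^11) → 10110101000 = 1448
0x2A8 = 01010101000
→ AND → 00010101000 = 168
0x300 = 01100000000
→ OR → 01110101000 = 936
→ shifted left by 1 (mod 2^11) → 11101010000 = 1872

1872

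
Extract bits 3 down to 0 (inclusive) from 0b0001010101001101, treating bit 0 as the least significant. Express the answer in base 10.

v = 0001010101001101
Shift right by 0: 0001010101001101
Mask low 4 bits: 1101 = 13

13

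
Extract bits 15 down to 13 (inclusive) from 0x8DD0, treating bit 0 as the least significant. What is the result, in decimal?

v = 1000110111010000
Shift right by 13: 100
Mask low 3 bits: 100 = 4

4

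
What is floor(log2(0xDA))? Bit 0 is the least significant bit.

7

0xDA = 11011010
The topmost 1 is at position 7 (since 2^7 = 128 ≤ 218 < 256).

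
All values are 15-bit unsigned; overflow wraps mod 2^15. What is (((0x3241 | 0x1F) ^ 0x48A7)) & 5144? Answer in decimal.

0x3241 = 011001001000001
0x1F = 000000000011111
→ | → 011001001011111 = 12895
0x48A7 = 100100010100111
→ ^ → 111101011111000 = 31480
5144 = 001010000011000
→ & → 001000000011000 = 4120

4120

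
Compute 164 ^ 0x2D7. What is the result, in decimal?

164 = 0010100100
0x2D7 = 1011010111
XOR → 1001110011 = 627

627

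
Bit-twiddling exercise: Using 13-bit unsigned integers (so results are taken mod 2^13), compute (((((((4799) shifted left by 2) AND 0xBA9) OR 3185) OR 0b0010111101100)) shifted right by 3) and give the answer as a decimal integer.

4799 = 1001010111111
→ shifted left by 2 (mod 2^13) → 0101011111100 = 2812
0xBA9 = 0101110101001
→ AND → 0101010101000 = 2728
3185 = 0110001110001
→ OR → 0111011111001 = 3833
0b0010111101100 = 0010111101100
→ OR → 0111111111101 = 4093
→ shifted right by 3 → 0000111111111 = 511

511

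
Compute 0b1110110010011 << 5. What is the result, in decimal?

x = 000001110110010011
shift left by 5 → 111011001001100000 = 242272
(equivalently, 7571 × 2^5 = 7571 × 32)

242272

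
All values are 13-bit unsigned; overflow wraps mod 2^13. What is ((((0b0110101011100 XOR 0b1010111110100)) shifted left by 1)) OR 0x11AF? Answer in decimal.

4607

0b0110101011100 = 0110101011100
0b1010111110100 = 1010111110100
→ XOR → 1100010101000 = 6312
→ shifted left by 1 (mod 2^13) → 1000101010000 = 4432
0x11AF = 1000110101111
→ OR → 1000111111111 = 4607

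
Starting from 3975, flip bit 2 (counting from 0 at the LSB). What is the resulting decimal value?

x = 00111110000111
bit 2 is currently 1; toggle it via x ^ (1 << 2) = x ^ 4
→ 00111110000011 = 3971

3971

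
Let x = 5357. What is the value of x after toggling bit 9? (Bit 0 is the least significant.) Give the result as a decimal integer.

x = 1010011101101
bit 9 is currently 0; toggle it via x ^ (1 << 9) = x ^ 512
→ 1011011101101 = 5869

5869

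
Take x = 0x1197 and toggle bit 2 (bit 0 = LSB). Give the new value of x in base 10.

4499

x = 1000110010111
bit 2 is currently 1; toggle it via x ^ (1 << 2) = x ^ 4
→ 1000110010011 = 4499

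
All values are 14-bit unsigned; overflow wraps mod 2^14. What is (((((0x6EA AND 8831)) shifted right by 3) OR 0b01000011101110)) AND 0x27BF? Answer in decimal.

175

0x6EA = 00011011101010
8831 = 10001001111111
→ AND → 00001001101010 = 618
→ shifted right by 3 → 00000001001101 = 77
0b01000011101110 = 01000011101110
→ OR → 01000011101111 = 4335
0x27BF = 10011110111111
→ AND → 00000010101111 = 175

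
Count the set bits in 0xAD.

0xAD = 10101101
Count the 1s: 1 + 1 + 1 + 1 + 1 = 5

5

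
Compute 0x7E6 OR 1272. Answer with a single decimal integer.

2046

0x7E6 = 11111100110
1272 = 10011111000
 OR → 11111111110 = 2046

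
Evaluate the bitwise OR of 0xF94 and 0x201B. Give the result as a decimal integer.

0xF94 = 00111110010100
0x201B = 10000000011011
 OR → 10111110011111 = 12191

12191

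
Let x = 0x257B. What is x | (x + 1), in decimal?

9599

x = 10010101111011 = 9595
x + 1 = 10010101111100
OR    = 10010101111111 = 9599
(x | (x + 1) sets the lowest cleared bit.)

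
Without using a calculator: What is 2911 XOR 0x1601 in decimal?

7518

2911 = 0101101011111
0x1601 = 1011000000001
XOR → 1110101011110 = 7518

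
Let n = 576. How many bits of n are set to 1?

576 = 1001000000
Count the 1s: 1 + 1 = 2

2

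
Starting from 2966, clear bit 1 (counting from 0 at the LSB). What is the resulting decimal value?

2964

x = 00101110010110
bit 1 is currently 1; clear it via x & ~(1 << 1) = x & ~2
→ 00101110010100 = 2964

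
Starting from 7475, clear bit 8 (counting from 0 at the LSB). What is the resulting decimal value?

x = 1110100110011
bit 8 is currently 1; clear it via x & ~(1 << 8) = x & ~256
→ 1110000110011 = 7219

7219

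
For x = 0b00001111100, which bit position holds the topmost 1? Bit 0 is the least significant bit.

6

0b00001111100 = 1111100
The topmost 1 is at position 6 (since 2^6 = 64 ≤ 124 < 128).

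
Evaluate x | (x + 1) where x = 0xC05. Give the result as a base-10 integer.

x = 110000000101 = 3077
x + 1 = 110000000110
OR    = 110000000111 = 3079
(x | (x + 1) sets the lowest cleared bit.)

3079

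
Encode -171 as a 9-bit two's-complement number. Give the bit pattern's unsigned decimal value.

341

171 in 9 bits: 010101011
Invert: 101010100
Add 1:  101010101 = 341
(Check: 2^9 - 171 = 512 - 171 = 341.)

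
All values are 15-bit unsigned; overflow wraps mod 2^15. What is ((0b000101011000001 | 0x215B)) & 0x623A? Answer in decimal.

8730

0b000101011000001 = 000101011000001
0x215B = 010000101011011
→ | → 010101111011011 = 11227
0x623A = 110001000111010
→ & → 010001000011010 = 8730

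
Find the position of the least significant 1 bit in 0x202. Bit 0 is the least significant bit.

0x202 = 1000000010
Trailing zeros: 1, so the lowest set bit is bit 1 (value 2).

1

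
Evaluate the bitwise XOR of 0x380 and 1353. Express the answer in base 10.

0x380 = 01110000000
1353 = 10101001001
XOR → 11011001001 = 1737

1737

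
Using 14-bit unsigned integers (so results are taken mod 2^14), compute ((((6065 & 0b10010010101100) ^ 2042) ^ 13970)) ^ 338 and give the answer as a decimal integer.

6065 = 01011110110001
0b10010010101100 = 10010010101100
→ & → 00010010100000 = 1184
2042 = 00011111111010
→ ^ → 00001101011010 = 858
13970 = 11011010010010
→ ^ → 11010111001000 = 13768
338 = 00000101010010
→ ^ → 11010010011010 = 13466

13466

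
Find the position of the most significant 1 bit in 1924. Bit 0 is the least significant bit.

10

1924 = 11110000100
The topmost 1 is at position 10 (since 2^10 = 1024 ≤ 1924 < 2048).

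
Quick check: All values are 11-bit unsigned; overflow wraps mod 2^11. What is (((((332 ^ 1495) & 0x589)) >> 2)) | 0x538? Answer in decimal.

332 = 00101001100
1495 = 10111010111
→ ^ → 10010011011 = 1179
0x589 = 10110001001
→ & → 10010001001 = 1161
→ >> 2 → 00100100010 = 290
0x538 = 10100111000
→ | → 10100111010 = 1338

1338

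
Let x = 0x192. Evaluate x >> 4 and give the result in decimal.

25

0x192 = 110010010
shift right by 4 → 000011001 = 25
(equivalently, floor(402 / 16))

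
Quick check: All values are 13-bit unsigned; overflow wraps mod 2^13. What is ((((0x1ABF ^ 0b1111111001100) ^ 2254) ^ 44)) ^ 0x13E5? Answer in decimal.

7796

0x1ABF = 1101010111111
0b1111111001100 = 1111111001100
→ ^ → 0010101110011 = 1395
2254 = 0100011001110
→ ^ → 0110110111101 = 3517
44 = 0000000101100
→ ^ → 0110110010001 = 3473
0x13E5 = 1001111100101
→ ^ → 1111001110100 = 7796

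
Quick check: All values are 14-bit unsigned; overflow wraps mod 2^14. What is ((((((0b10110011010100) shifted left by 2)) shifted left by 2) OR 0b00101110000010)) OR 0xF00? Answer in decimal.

0b10110011010100 = 10110011010100
→ shifted left by 2 (mod 2^14) → 11001101010000 = 13136
→ shifted left by 2 (mod 2^14) → 00110101000000 = 3392
0b00101110000010 = 00101110000010
→ OR → 00111111000010 = 4034
0xF00 = 00111100000000
→ OR → 00111111000010 = 4034

4034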